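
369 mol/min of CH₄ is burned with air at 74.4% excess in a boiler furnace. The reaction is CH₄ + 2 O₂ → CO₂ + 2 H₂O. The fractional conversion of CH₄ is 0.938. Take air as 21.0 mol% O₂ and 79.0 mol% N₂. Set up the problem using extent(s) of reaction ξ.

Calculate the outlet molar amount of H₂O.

Stoichiometric O₂ = 2 × 369 = 738 mol/min; O₂ fed = 738 × 1.744 = 1287 mol/min.
N₂ fed = 1287 × 79/21 = 4842 mol/min.
Fuel reacted = 0.938 × 369 → ξ = 346.1 mol/min.
Outlet (n = n₀ + ν ξ):
  CH₄: 369 − 1(346.1) = 22.88
  O₂: 1287 − 2(346.1) = 594.8
  N₂: 4842 (inert)
  CO₂: 0 + 1(346.1) = 346.1
  H₂O: 0 + 2(346.1) = 692.2

692 mol/min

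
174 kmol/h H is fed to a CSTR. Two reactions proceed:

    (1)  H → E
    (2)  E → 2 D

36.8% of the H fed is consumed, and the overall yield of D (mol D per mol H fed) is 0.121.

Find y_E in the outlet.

0.29

Conversion of H: H consumed = 1ξ₁ = 0.368 × 174 → ξ₁ = 64.03 kmol/h.
Yield of D: 2ξ₂ / 174 = 0.121 → ξ₂ = 10.53 kmol/h.
Outlet amounts (n = n₀ + Σ ν·ξ):
  H: 174 − 1(64.03) = 110
  E: 0 + 1(64.03) − 1(10.53) = 53.5
  D: 0 + 2(10.53) = 21.05
Total out = 184.5 kmol/h; y_E = 53.5 / 184.5 = 0.29.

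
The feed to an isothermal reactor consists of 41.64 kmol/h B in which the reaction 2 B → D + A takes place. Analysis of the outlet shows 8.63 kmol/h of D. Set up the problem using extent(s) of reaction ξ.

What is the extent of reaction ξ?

ξ = 8.63 kmol/h

For D: n = n₀ + 1ξ → 8.63 = 0 + 1ξ, giving ξ = 8.63 kmol/h.
Outlet amounts (n = n₀ + ν ξ):
  B: 41.64 − 2(8.63) = 24.38
  D: 0 + 1(8.63) = 8.63
  A: 0 + 1(8.63) = 8.63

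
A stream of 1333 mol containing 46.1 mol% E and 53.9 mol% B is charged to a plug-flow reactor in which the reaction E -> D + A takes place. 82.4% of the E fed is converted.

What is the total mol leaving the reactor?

1840 mol

E reacted = 0.824 × 614.5 = 506.4 mol; ν_E = −1, so ξ = 506.4/1 = 506.4 mol.
Outlet amounts (n = n₀ + ν ξ):
  E: 614.5 − 1(506.4) = 108.2
  D: 0 + 1(506.4) = 506.4
  A: 0 + 1(506.4) = 506.4
  B: 718.5 (inert)
Total out = 108.2 + 506.4 + 506.4 + 718.5 = 1839 mol.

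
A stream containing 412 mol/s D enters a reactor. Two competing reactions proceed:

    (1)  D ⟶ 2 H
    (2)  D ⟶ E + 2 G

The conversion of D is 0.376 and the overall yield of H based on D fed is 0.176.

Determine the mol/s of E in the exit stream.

Yield of H: 2ξ₁ / 412 = 0.176 → ξ₁ = 36.26 mol/s.
Conversion of D: 1ξ₁ + 1ξ₂ = 0.376 × 412 = 154.9 → ξ₂ = 118.7 mol/s.
Outlet amounts (n = n₀ + Σ ν·ξ):
  D: 412 − 1(36.26) − 1(118.7) = 257.1
  H: 0 + 2(36.26) = 72.51
  E: 0 + 1(118.7) = 118.7
  G: 0 + 2(118.7) = 237.3

119 mol/s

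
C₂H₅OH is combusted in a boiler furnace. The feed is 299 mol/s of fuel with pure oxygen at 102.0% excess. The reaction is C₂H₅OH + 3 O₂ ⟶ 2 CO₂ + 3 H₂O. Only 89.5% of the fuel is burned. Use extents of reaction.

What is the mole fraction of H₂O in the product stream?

0.338

Stoichiometric O₂ = 3 × 299 = 897 mol/s; O₂ fed = 897 × 2.020 = 1812 mol/s.
Fuel reacted = 0.895 × 299 → ξ = 267.6 mol/s.
Outlet (n = n₀ + ν ξ):
  C₂H₅OH: 299 − 1(267.6) = 31.39
  O₂: 1812 − 3(267.6) = 1009
  CO₂: 0 + 2(267.6) = 535.2
  H₂O: 0 + 3(267.6) = 802.8
Total out = 2379 mol/s; y_H₂O = 802.8 / 2379 = 0.3375.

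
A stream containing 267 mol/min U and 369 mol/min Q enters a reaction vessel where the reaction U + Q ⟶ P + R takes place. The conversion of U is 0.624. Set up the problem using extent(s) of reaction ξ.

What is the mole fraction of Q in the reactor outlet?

0.318

U reacted = 0.624 × 267 = 166.6 mol/min; ν_U = −1, so ξ = 166.6/1 = 166.6 mol/min.
Outlet amounts (n = n₀ + ν ξ):
  U: 267 − 1(166.6) = 100.4
  Q: 369 − 1(166.6) = 202.4
  P: 0 + 1(166.6) = 166.6
  R: 0 + 1(166.6) = 166.6
Total out = 636 mol/min; y_Q = 202.4 / 636 = 0.3182.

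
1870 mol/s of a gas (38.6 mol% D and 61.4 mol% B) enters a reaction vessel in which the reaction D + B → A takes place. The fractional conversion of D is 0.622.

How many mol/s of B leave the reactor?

D reacted = 0.622 × 721.8 = 449 mol/s; ν_D = −1, so ξ = 449/1 = 449 mol/s.
Outlet amounts (n = n₀ + ν ξ):
  D: 721.8 − 1(449) = 272.8
  B: 1148 − 1(449) = 699.2
  A: 0 + 1(449) = 449

699 mol/s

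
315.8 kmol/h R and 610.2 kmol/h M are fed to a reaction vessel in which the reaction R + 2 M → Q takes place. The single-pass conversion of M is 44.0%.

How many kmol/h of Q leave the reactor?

134 kmol/h

M reacted = 0.44 × 610.2 = 268.5 kmol/h; ν_M = −2, so ξ = 268.5/2 = 134.2 kmol/h.
Outlet amounts (n = n₀ + ν ξ):
  R: 315.8 − 1(134.2) = 181.6
  M: 610.2 − 2(134.2) = 341.7
  Q: 0 + 1(134.2) = 134.2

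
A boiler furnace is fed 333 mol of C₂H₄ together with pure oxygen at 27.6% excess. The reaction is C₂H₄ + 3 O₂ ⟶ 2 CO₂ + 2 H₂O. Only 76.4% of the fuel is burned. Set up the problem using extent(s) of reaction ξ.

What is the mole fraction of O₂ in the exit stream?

Stoichiometric O₂ = 3 × 333 = 999 mol; O₂ fed = 999 × 1.276 = 1275 mol.
Fuel reacted = 0.764 × 333 → ξ = 254.4 mol.
Outlet (n = n₀ + ν ξ):
  C₂H₄: 333 − 1(254.4) = 78.59
  O₂: 1275 − 3(254.4) = 511.5
  CO₂: 0 + 2(254.4) = 508.8
  H₂O: 0 + 2(254.4) = 508.8
Total out = 1608 mol; y_O₂ = 511.5 / 1608 = 0.3181.

0.318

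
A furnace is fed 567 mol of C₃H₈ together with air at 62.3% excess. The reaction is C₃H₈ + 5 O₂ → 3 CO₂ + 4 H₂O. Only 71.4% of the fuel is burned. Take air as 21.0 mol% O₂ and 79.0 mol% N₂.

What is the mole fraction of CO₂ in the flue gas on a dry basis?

0.0571

Stoichiometric O₂ = 5 × 567 = 2835 mol; O₂ fed = 2835 × 1.623 = 4601 mol.
N₂ fed = 4601 × 79/21 = 17310 mol.
Fuel reacted = 0.714 × 567 → ξ = 404.8 mol.
Outlet (n = n₀ + ν ξ):
  C₃H₈: 567 − 1(404.8) = 162.2
  O₂: 4601 − 5(404.8) = 2577
  N₂: 17310 (inert)
  CO₂: 0 + 3(404.8) = 1215
  H₂O: 0 + 4(404.8) = 1619
Dry total = 21260 mol; y_CO₂ (dry) = 1215 / 21260 = 0.05712.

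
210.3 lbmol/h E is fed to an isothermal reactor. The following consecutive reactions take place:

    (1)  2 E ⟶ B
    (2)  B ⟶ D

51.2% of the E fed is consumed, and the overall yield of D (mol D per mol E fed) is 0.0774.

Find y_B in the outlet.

0.24

Conversion of E: E consumed = 2ξ₁ = 0.512 × 210.3 → ξ₁ = 53.84 lbmol/h.
Yield of D: 1ξ₂ / 210.3 = 0.0774 → ξ₂ = 16.28 lbmol/h.
Outlet amounts (n = n₀ + Σ ν·ξ):
  E: 210.3 − 2(53.84) = 102.6
  B: 0 + 1(53.84) − 1(16.28) = 37.56
  D: 0 + 1(16.28) = 16.28
Total out = 156.5 lbmol/h; y_B = 37.56 / 156.5 = 0.2401.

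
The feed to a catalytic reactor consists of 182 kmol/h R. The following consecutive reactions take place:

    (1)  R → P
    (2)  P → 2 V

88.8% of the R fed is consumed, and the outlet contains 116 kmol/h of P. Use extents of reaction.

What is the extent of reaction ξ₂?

Conversion of R: R consumed = 1ξ₁ = 0.888 × 182 → ξ₁ = 161.6 kmol/h.
P balance: n_P = 0 + 1ξ₁ − 1ξ₂ = 116 → ξ₂ = (1·161.6 − 116)/1 = 45.62 kmol/h.
Outlet amounts (n = n₀ + Σ ν·ξ):
  R: 182 − 1(161.6) = 20.38
  P: 0 + 1(161.6) − 1(45.62) = 116
  V: 0 + 2(45.62) = 91.23

ξ₂ = 45.6 kmol/h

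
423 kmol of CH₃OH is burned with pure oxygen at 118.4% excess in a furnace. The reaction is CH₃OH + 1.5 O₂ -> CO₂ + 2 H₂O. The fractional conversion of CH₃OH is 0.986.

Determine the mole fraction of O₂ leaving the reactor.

Stoichiometric O₂ = 1.5 × 423 = 634.5 kmol; O₂ fed = 634.5 × 2.184 = 1386 kmol.
Fuel reacted = 0.986 × 423 → ξ = 417.1 kmol.
Outlet (n = n₀ + ν ξ):
  CH₃OH: 423 − 1(417.1) = 5.922
  O₂: 1386 − 1.5(417.1) = 760.1
  CO₂: 0 + 1(417.1) = 417.1
  H₂O: 0 + 2(417.1) = 834.2
Total out = 2017 kmol; y_O₂ = 760.1 / 2017 = 0.3768.

0.377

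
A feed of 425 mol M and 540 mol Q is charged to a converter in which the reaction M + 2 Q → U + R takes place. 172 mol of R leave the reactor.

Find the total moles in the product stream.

For R: n = n₀ + 1ξ → 172 = 0 + 1ξ, giving ξ = 172 mol.
Outlet amounts (n = n₀ + ν ξ):
  M: 425 − 1(172) = 253
  Q: 540 − 2(172) = 196
  U: 0 + 1(172) = 172
  R: 0 + 1(172) = 172
Total out = 253 + 196 + 172 + 172 = 793 mol.

793 mol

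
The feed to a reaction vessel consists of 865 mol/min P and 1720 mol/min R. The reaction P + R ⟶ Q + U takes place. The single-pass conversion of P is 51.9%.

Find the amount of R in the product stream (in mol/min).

P reacted = 0.519 × 865 = 448.9 mol/min; ν_P = −1, so ξ = 448.9/1 = 448.9 mol/min.
Outlet amounts (n = n₀ + ν ξ):
  P: 865 − 1(448.9) = 416.1
  R: 1720 − 1(448.9) = 1271
  Q: 0 + 1(448.9) = 448.9
  U: 0 + 1(448.9) = 448.9

1270 mol/min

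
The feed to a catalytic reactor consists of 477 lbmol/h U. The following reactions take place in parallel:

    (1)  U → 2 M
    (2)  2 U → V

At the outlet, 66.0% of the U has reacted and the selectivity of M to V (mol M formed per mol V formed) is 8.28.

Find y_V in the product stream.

Conversion of U: U consumed = 0.66 × 477 = 314.8 lbmol/h = 1ξ₁ + 2ξ₂.
Selectivity: 2ξ₁ / (1ξ₂) = 8.28 → ξ₁ = 4.14 ξ₂.
Substitute: (1·4.14 + 2) ξ₂ = 314.8 → ξ₂ = 51.27 lbmol/h, ξ₁ = 212.3 lbmol/h.
Outlet amounts (n = n₀ + Σ ν·ξ):
  U: 477 − 1(212.3) − 2(51.27) = 162.2
  M: 0 + 2(212.3) = 424.5
  V: 0 + 1(51.27) = 51.27
Total out = 638 lbmol/h; y_V = 51.27 / 638 = 0.08037.

0.0804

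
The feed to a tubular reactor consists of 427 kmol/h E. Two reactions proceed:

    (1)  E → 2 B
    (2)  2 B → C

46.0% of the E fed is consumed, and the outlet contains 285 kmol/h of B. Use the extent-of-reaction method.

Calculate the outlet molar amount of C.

53.9 kmol/h

Conversion of E: E consumed = 1ξ₁ = 0.46 × 427 → ξ₁ = 196.4 kmol/h.
B balance: n_B = 0 + 2ξ₁ − 2ξ₂ = 285 → ξ₂ = (2·196.4 − 285)/2 = 53.92 kmol/h.
Outlet amounts (n = n₀ + Σ ν·ξ):
  E: 427 − 1(196.4) = 230.6
  B: 0 + 2(196.4) − 2(53.92) = 285
  C: 0 + 1(53.92) = 53.92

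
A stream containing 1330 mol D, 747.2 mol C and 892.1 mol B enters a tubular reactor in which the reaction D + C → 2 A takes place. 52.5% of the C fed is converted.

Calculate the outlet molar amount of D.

938 mol

C reacted = 0.525 × 747.2 = 392.3 mol; ν_C = −1, so ξ = 392.3/1 = 392.3 mol.
Outlet amounts (n = n₀ + ν ξ):
  D: 1330 − 1(392.3) = 937.7
  C: 747.2 − 1(392.3) = 354.9
  A: 0 + 2(392.3) = 784.6
  B: 892.1 (inert)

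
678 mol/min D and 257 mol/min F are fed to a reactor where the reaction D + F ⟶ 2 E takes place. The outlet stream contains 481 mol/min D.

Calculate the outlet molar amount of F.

60 mol/min

For D: n = n₀ − 1ξ → 481 = 678 − 1ξ, giving ξ = 197 mol/min.
Outlet amounts (n = n₀ + ν ξ):
  D: 678 − 1(197) = 481
  F: 257 − 1(197) = 60
  E: 0 + 2(197) = 394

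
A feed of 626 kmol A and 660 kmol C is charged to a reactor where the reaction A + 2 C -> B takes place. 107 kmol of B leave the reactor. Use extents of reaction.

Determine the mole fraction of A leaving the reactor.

0.484

For B: n = n₀ + 1ξ → 107 = 0 + 1ξ, giving ξ = 107 kmol.
Outlet amounts (n = n₀ + ν ξ):
  A: 626 − 1(107) = 519
  C: 660 − 2(107) = 446
  B: 0 + 1(107) = 107
Total out = 1072 kmol; y_A = 519 / 1072 = 0.4841.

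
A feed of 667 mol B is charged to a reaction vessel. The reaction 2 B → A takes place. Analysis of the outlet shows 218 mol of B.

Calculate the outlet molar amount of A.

224 mol

For B: n = n₀ − 2ξ → 218 = 667 − 2ξ, giving ξ = 224.5 mol.
Outlet amounts (n = n₀ + ν ξ):
  B: 667 − 2(224.5) = 218
  A: 0 + 1(224.5) = 224.5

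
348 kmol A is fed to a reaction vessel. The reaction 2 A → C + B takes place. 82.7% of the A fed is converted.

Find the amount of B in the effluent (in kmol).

A reacted = 0.827 × 348 = 287.8 kmol; ν_A = −2, so ξ = 287.8/2 = 143.9 kmol.
Outlet amounts (n = n₀ + ν ξ):
  A: 348 − 2(143.9) = 60.2
  C: 0 + 1(143.9) = 143.9
  B: 0 + 1(143.9) = 143.9

144 kmol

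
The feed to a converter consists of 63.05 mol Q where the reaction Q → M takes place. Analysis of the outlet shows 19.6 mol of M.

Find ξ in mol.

ξ = 19.6 mol

For M: n = n₀ + 1ξ → 19.6 = 0 + 1ξ, giving ξ = 19.6 mol.
Outlet amounts (n = n₀ + ν ξ):
  Q: 63.05 − 1(19.6) = 43.45
  M: 0 + 1(19.6) = 19.6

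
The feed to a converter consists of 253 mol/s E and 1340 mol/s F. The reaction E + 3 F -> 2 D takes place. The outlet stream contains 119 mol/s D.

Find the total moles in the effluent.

1470 mol/s

For D: n = n₀ + 2ξ → 119 = 0 + 2ξ, giving ξ = 59.5 mol/s.
Outlet amounts (n = n₀ + ν ξ):
  E: 253 − 1(59.5) = 193.5
  F: 1340 − 3(59.5) = 1162
  D: 0 + 2(59.5) = 119
Total out = 193.5 + 1162 + 119 = 1474 mol/s.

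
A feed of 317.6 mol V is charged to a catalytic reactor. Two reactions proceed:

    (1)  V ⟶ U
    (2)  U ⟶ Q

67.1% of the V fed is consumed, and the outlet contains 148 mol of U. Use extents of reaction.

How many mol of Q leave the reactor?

65.1 mol

Conversion of V: V consumed = 1ξ₁ = 0.671 × 317.6 → ξ₁ = 213.1 mol.
U balance: n_U = 0 + 1ξ₁ − 1ξ₂ = 148 → ξ₂ = (1·213.1 − 148)/1 = 65.11 mol.
Outlet amounts (n = n₀ + Σ ν·ξ):
  V: 317.6 − 1(213.1) = 104.5
  U: 0 + 1(213.1) − 1(65.11) = 148
  Q: 0 + 1(65.11) = 65.11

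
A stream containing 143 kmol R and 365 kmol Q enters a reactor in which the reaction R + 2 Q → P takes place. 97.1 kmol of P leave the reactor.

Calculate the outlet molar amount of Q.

For P: n = n₀ + 1ξ → 97.1 = 0 + 1ξ, giving ξ = 97.1 kmol.
Outlet amounts (n = n₀ + ν ξ):
  R: 143 − 1(97.1) = 45.9
  Q: 365 − 2(97.1) = 170.8
  P: 0 + 1(97.1) = 97.1

171 kmol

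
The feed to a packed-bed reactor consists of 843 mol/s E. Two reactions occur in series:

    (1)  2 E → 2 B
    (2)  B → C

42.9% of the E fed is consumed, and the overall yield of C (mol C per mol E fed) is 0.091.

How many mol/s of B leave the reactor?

Conversion of E: E consumed = 2ξ₁ = 0.429 × 843 → ξ₁ = 180.8 mol/s.
Yield of C: 1ξ₂ / 843 = 0.091 → ξ₂ = 76.71 mol/s.
Outlet amounts (n = n₀ + Σ ν·ξ):
  E: 843 − 2(180.8) = 481.4
  B: 0 + 2(180.8) − 1(76.71) = 284.9
  C: 0 + 1(76.71) = 76.71

285 mol/s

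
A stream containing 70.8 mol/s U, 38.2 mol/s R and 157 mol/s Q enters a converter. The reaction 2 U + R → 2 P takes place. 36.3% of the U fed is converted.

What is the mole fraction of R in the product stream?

0.1

U reacted = 0.363 × 70.8 = 25.7 mol/s; ν_U = −2, so ξ = 25.7/2 = 12.85 mol/s.
Outlet amounts (n = n₀ + ν ξ):
  U: 70.8 − 2(12.85) = 45.1
  R: 38.2 − 1(12.85) = 25.35
  P: 0 + 2(12.85) = 25.7
  Q: 157 (inert)
Total out = 253.1 mol/s; y_R = 25.35 / 253.1 = 0.1001.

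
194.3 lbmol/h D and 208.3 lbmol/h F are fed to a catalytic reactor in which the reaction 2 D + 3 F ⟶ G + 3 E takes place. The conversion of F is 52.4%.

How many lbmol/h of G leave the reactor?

F reacted = 0.524 × 208.3 = 109.1 lbmol/h; ν_F = −3, so ξ = 109.1/3 = 36.38 lbmol/h.
Outlet amounts (n = n₀ + ν ξ):
  D: 194.3 − 2(36.38) = 121.5
  F: 208.3 − 3(36.38) = 99.15
  G: 0 + 1(36.38) = 36.38
  E: 0 + 3(36.38) = 109.1

36.4 lbmol/h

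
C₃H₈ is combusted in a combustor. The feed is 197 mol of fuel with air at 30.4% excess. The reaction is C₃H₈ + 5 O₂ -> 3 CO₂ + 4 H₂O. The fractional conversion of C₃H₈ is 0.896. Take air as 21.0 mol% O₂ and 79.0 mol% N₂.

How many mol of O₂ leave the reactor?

402 mol

Stoichiometric O₂ = 5 × 197 = 985 mol; O₂ fed = 985 × 1.304 = 1284 mol.
N₂ fed = 1284 × 79/21 = 4832 mol.
Fuel reacted = 0.896 × 197 → ξ = 176.5 mol.
Outlet (n = n₀ + ν ξ):
  C₃H₈: 197 − 1(176.5) = 20.49
  O₂: 1284 − 5(176.5) = 401.9
  N₂: 4832 (inert)
  CO₂: 0 + 3(176.5) = 529.5
  H₂O: 0 + 4(176.5) = 706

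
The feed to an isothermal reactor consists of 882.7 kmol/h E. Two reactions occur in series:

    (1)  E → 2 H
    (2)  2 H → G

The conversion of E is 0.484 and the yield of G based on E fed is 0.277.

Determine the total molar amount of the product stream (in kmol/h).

1070 kmol/h

Conversion of E: E consumed = 1ξ₁ = 0.484 × 882.7 → ξ₁ = 427.2 kmol/h.
Yield of G: 1ξ₂ / 882.7 = 0.277 → ξ₂ = 244.5 kmol/h.
Outlet amounts (n = n₀ + Σ ν·ξ):
  E: 882.7 − 1(427.2) = 455.5
  H: 0 + 2(427.2) − 2(244.5) = 365.4
  G: 0 + 1(244.5) = 244.5
Total out = 455.5 + 365.4 + 244.5 = 1065 kmol/h.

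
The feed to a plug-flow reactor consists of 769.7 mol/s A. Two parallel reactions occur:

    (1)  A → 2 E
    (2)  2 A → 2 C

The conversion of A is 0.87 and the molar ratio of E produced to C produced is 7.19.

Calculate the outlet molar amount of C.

Conversion of A: A consumed = 0.87 × 769.7 = 669.6 mol/s = 1ξ₁ + 2ξ₂.
Selectivity: 2ξ₁ / (2ξ₂) = 7.19 → ξ₁ = 7.19 ξ₂.
Substitute: (1·7.19 + 2) ξ₂ = 669.6 → ξ₂ = 72.87 mol/s, ξ₁ = 523.9 mol/s.
Outlet amounts (n = n₀ + Σ ν·ξ):
  A: 769.7 − 1(523.9) − 2(72.87) = 100.1
  E: 0 + 2(523.9) = 1048
  C: 0 + 2(72.87) = 145.7

146 mol/s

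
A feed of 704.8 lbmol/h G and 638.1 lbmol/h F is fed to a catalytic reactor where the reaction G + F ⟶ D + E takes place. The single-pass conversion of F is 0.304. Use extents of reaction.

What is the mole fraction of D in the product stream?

F reacted = 0.304 × 638.1 = 194 lbmol/h; ν_F = −1, so ξ = 194/1 = 194 lbmol/h.
Outlet amounts (n = n₀ + ν ξ):
  G: 704.8 − 1(194) = 510.8
  F: 638.1 − 1(194) = 444.1
  D: 0 + 1(194) = 194
  E: 0 + 1(194) = 194
Total out = 1343 lbmol/h; y_D = 194 / 1343 = 0.1445.

0.144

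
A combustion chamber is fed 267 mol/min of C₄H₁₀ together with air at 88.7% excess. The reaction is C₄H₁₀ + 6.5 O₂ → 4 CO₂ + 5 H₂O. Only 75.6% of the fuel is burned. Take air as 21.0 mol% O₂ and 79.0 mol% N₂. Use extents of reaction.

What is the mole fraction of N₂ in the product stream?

0.762

Stoichiometric O₂ = 6.5 × 267 = 1736 mol/min; O₂ fed = 1736 × 1.887 = 3275 mol/min.
N₂ fed = 3275 × 79/21 = 12320 mol/min.
Fuel reacted = 0.756 × 267 → ξ = 201.9 mol/min.
Outlet (n = n₀ + ν ξ):
  C₄H₁₀: 267 − 1(201.9) = 65.15
  O₂: 3275 − 6.5(201.9) = 1963
  N₂: 12320 (inert)
  CO₂: 0 + 4(201.9) = 807.4
  H₂O: 0 + 5(201.9) = 1009
Total out = 16160 mol/min; y_N₂ = 12320 / 16160 = 0.7622.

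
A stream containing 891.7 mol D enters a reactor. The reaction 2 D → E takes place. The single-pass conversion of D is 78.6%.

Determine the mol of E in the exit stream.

350 mol

D reacted = 0.786 × 891.7 = 700.9 mol; ν_D = −2, so ξ = 700.9/2 = 350.4 mol.
Outlet amounts (n = n₀ + ν ξ):
  D: 891.7 − 2(350.4) = 190.8
  E: 0 + 1(350.4) = 350.4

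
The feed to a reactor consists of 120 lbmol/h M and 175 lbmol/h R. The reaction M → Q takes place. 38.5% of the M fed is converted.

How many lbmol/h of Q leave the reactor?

46.2 lbmol/h

M reacted = 0.385 × 120 = 46.2 lbmol/h; ν_M = −1, so ξ = 46.2/1 = 46.2 lbmol/h.
Outlet amounts (n = n₀ + ν ξ):
  M: 120 − 1(46.2) = 73.8
  Q: 0 + 1(46.2) = 46.2
  R: 175 (inert)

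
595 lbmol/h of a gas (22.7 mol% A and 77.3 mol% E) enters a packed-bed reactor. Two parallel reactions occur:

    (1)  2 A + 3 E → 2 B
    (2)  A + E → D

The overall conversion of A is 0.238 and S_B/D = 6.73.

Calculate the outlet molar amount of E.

414 lbmol/h

Conversion of A: A consumed = 0.238 × 135.1 = 32.15 lbmol/h = 2ξ₁ + 1ξ₂.
Selectivity: 2ξ₁ / (1ξ₂) = 6.73 → ξ₁ = 3.365 ξ₂.
Substitute: (2·3.365 + 1) ξ₂ = 32.15 → ξ₂ = 4.159 lbmol/h, ξ₁ = 13.99 lbmol/h.
Outlet amounts (n = n₀ + Σ ν·ξ):
  A: 135.1 − 2(13.99) − 1(4.159) = 102.9
  E: 459.9 − 3(13.99) − 1(4.159) = 413.8
  B: 0 + 2(13.99) = 27.99
  D: 0 + 1(4.159) = 4.159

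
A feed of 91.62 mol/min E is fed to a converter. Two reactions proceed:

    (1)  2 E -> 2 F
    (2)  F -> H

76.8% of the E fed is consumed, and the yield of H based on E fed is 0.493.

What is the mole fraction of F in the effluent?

0.275

Conversion of E: E consumed = 2ξ₁ = 0.768 × 91.62 → ξ₁ = 35.18 mol/min.
Yield of H: 1ξ₂ / 91.62 = 0.493 → ξ₂ = 45.17 mol/min.
Outlet amounts (n = n₀ + Σ ν·ξ):
  E: 91.62 − 2(35.18) = 21.26
  F: 0 + 2(35.18) − 1(45.17) = 25.2
  H: 0 + 1(45.17) = 45.17
Total out = 91.62 mol/min; y_F = 25.2 / 91.62 = 0.275.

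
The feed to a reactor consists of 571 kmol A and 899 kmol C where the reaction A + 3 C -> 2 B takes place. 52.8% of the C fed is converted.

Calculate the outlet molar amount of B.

C reacted = 0.528 × 899 = 474.7 kmol; ν_C = −3, so ξ = 474.7/3 = 158.2 kmol.
Outlet amounts (n = n₀ + ν ξ):
  A: 571 − 1(158.2) = 412.8
  C: 899 − 3(158.2) = 424.3
  B: 0 + 2(158.2) = 316.4

316 kmol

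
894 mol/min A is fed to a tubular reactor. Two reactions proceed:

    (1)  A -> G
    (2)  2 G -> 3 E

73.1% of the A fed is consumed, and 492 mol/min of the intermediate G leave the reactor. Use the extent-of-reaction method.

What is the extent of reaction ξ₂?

ξ₂ = 80.8 mol/min

Conversion of A: A consumed = 1ξ₁ = 0.731 × 894 → ξ₁ = 653.5 mol/min.
G balance: n_G = 0 + 1ξ₁ − 2ξ₂ = 492 → ξ₂ = (1·653.5 − 492)/2 = 80.76 mol/min.
Outlet amounts (n = n₀ + Σ ν·ξ):
  A: 894 − 1(653.5) = 240.5
  G: 0 + 1(653.5) − 2(80.76) = 492
  E: 0 + 3(80.76) = 242.3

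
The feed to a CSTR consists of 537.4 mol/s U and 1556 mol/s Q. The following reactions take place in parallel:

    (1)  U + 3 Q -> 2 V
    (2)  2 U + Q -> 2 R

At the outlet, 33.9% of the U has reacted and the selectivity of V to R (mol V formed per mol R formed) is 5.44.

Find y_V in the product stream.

0.148

Conversion of U: U consumed = 0.339 × 537.4 = 182.2 mol/s = 1ξ₁ + 2ξ₂.
Selectivity: 2ξ₁ / (2ξ₂) = 5.44 → ξ₁ = 5.44 ξ₂.
Substitute: (1·5.44 + 2) ξ₂ = 182.2 → ξ₂ = 24.49 mol/s, ξ₁ = 133.2 mol/s.
Outlet amounts (n = n₀ + Σ ν·ξ):
  U: 537.4 − 1(133.2) − 2(24.49) = 355.2
  Q: 1556 − 3(133.2) − 1(24.49) = 1132
  V: 0 + 2(133.2) = 266.4
  R: 0 + 2(24.49) = 48.97
Total out = 1803 mol/s; y_V = 266.4 / 1803 = 0.1478.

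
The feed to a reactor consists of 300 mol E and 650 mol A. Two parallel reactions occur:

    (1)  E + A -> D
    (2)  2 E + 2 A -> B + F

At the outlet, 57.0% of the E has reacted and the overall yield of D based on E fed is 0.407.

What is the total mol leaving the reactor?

779 mol

Yield of D: 1ξ₁ / 300 = 0.407 → ξ₁ = 122.1 mol.
Conversion of E: 1ξ₁ + 2ξ₂ = 0.57 × 300 = 171 → ξ₂ = 24.45 mol.
Outlet amounts (n = n₀ + Σ ν·ξ):
  E: 300 − 1(122.1) − 2(24.45) = 129
  A: 650 − 1(122.1) − 2(24.45) = 479
  D: 0 + 1(122.1) = 122.1
  B: 0 + 1(24.45) = 24.45
  F: 0 + 1(24.45) = 24.45
Total out = 129 + 479 + 122.1 + 24.45 + 24.45 = 779 mol.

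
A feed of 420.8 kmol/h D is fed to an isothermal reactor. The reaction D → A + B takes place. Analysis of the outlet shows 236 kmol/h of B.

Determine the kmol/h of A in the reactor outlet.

236 kmol/h

For B: n = n₀ + 1ξ → 236 = 0 + 1ξ, giving ξ = 236 kmol/h.
Outlet amounts (n = n₀ + ν ξ):
  D: 420.8 − 1(236) = 184.8
  A: 0 + 1(236) = 236
  B: 0 + 1(236) = 236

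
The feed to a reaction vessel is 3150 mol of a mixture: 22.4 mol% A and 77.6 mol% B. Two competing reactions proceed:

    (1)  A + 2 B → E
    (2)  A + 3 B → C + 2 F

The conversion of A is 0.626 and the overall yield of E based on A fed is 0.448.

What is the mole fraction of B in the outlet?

Yield of E: 1ξ₁ / 705.6 = 0.448 → ξ₁ = 316.1 mol.
Conversion of A: 1ξ₁ + 1ξ₂ = 0.626 × 705.6 = 441.7 → ξ₂ = 125.6 mol.
Outlet amounts (n = n₀ + Σ ν·ξ):
  A: 705.6 − 1(316.1) − 1(125.6) = 263.9
  B: 2444 − 2(316.1) − 3(125.6) = 1435
  E: 0 + 1(316.1) = 316.1
  C: 0 + 1(125.6) = 125.6
  F: 0 + 2(125.6) = 251.2
Total out = 2392 mol; y_B = 1435 / 2392 = 0.6.

0.6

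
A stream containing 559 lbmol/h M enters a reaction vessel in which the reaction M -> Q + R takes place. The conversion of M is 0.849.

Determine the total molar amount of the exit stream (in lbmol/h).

1030 lbmol/h

M reacted = 0.849 × 559 = 474.6 lbmol/h; ν_M = −1, so ξ = 474.6/1 = 474.6 lbmol/h.
Outlet amounts (n = n₀ + ν ξ):
  M: 559 − 1(474.6) = 84.41
  Q: 0 + 1(474.6) = 474.6
  R: 0 + 1(474.6) = 474.6
Total out = 84.41 + 474.6 + 474.6 = 1034 lbmol/h.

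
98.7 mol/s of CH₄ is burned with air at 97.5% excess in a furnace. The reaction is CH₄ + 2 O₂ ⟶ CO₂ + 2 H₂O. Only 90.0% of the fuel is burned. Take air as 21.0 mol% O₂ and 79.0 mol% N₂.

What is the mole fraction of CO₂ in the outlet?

0.0454

Stoichiometric O₂ = 2 × 98.7 = 197.4 mol/s; O₂ fed = 197.4 × 1.975 = 389.9 mol/s.
N₂ fed = 389.9 × 79/21 = 1467 mol/s.
Fuel reacted = 0.9 × 98.7 → ξ = 88.83 mol/s.
Outlet (n = n₀ + ν ξ):
  CH₄: 98.7 − 1(88.83) = 9.87
  O₂: 389.9 − 2(88.83) = 212.2
  N₂: 1467 (inert)
  CO₂: 0 + 1(88.83) = 88.83
  H₂O: 0 + 2(88.83) = 177.7
Total out = 1955 mol/s; y_CO₂ = 88.83 / 1955 = 0.04543.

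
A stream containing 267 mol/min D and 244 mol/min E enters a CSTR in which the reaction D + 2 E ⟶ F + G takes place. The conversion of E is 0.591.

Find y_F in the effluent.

E reacted = 0.591 × 244 = 144.2 mol/min; ν_E = −2, so ξ = 144.2/2 = 72.1 mol/min.
Outlet amounts (n = n₀ + ν ξ):
  D: 267 − 1(72.1) = 194.9
  E: 244 − 2(72.1) = 99.8
  F: 0 + 1(72.1) = 72.1
  G: 0 + 1(72.1) = 72.1
Total out = 438.9 mol/min; y_F = 72.1 / 438.9 = 0.1643.

0.164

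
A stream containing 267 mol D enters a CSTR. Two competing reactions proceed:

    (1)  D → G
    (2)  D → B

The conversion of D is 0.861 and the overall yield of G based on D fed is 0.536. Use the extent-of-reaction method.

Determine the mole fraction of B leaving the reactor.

0.325

Yield of G: 1ξ₁ / 267 = 0.536 → ξ₁ = 143.1 mol.
Conversion of D: 1ξ₁ + 1ξ₂ = 0.861 × 267 = 229.9 → ξ₂ = 86.78 mol.
Outlet amounts (n = n₀ + Σ ν·ξ):
  D: 267 − 1(143.1) − 1(86.78) = 37.11
  G: 0 + 1(143.1) = 143.1
  B: 0 + 1(86.78) = 86.78
Total out = 267 mol; y_B = 86.78 / 267 = 0.325.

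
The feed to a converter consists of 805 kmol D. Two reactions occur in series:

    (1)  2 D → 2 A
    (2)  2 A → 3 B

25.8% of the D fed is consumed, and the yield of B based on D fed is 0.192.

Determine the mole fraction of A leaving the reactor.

0.122

Conversion of D: D consumed = 2ξ₁ = 0.258 × 805 → ξ₁ = 103.8 kmol.
Yield of B: 3ξ₂ / 805 = 0.192 → ξ₂ = 51.52 kmol.
Outlet amounts (n = n₀ + Σ ν·ξ):
  D: 805 − 2(103.8) = 597.3
  A: 0 + 2(103.8) − 2(51.52) = 104.6
  B: 0 + 3(51.52) = 154.6
Total out = 856.5 kmol; y_A = 104.6 / 856.5 = 0.1222.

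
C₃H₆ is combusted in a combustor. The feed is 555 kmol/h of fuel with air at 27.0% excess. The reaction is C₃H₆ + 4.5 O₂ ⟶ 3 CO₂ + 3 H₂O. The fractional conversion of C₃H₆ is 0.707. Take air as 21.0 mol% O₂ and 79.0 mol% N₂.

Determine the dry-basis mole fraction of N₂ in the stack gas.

0.813

Stoichiometric O₂ = 4.5 × 555 = 2498 kmol/h; O₂ fed = 2498 × 1.270 = 3172 kmol/h.
N₂ fed = 3172 × 79/21 = 11930 kmol/h.
Fuel reacted = 0.707 × 555 → ξ = 392.4 kmol/h.
Outlet (n = n₀ + ν ξ):
  C₃H₆: 555 − 1(392.4) = 162.6
  O₂: 3172 − 4.5(392.4) = 1406
  N₂: 11930 (inert)
  CO₂: 0 + 3(392.4) = 1177
  H₂O: 0 + 3(392.4) = 1177
Dry total = 14680 kmol/h; y_N₂ (dry) = 11930 / 14680 = 0.8129.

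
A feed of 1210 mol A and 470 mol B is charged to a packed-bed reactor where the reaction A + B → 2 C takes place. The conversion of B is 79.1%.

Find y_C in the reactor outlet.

0.443

B reacted = 0.791 × 470 = 371.8 mol; ν_B = −1, so ξ = 371.8/1 = 371.8 mol.
Outlet amounts (n = n₀ + ν ξ):
  A: 1210 − 1(371.8) = 838.2
  B: 470 − 1(371.8) = 98.23
  C: 0 + 2(371.8) = 743.5
Total out = 1680 mol; y_C = 743.5 / 1680 = 0.4426.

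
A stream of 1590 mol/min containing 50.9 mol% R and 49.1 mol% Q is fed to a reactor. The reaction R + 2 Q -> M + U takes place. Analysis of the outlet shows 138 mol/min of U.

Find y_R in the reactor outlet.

0.462

For U: n = n₀ + 1ξ → 138 = 0 + 1ξ, giving ξ = 138 mol/min.
Outlet amounts (n = n₀ + ν ξ):
  R: 809.3 − 1(138) = 671.3
  Q: 780.7 − 2(138) = 504.7
  M: 0 + 1(138) = 138
  U: 0 + 1(138) = 138
Total out = 1452 mol/min; y_R = 671.3 / 1452 = 0.4623.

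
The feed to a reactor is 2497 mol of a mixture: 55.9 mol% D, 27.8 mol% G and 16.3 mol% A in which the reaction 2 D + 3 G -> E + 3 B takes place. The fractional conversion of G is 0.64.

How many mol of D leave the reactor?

1100 mol

G reacted = 0.64 × 694.2 = 444.3 mol; ν_G = −3, so ξ = 444.3/3 = 148.1 mol.
Outlet amounts (n = n₀ + ν ξ):
  D: 1396 − 2(148.1) = 1100
  G: 694.2 − 3(148.1) = 249.9
  E: 0 + 1(148.1) = 148.1
  B: 0 + 3(148.1) = 444.3
  A: 407 (inert)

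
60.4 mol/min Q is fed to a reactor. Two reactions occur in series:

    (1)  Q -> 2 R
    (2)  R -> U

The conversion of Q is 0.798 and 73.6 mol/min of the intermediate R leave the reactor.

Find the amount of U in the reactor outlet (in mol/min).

22.8 mol/min

Conversion of Q: Q consumed = 1ξ₁ = 0.798 × 60.4 → ξ₁ = 48.2 mol/min.
R balance: n_R = 0 + 2ξ₁ − 1ξ₂ = 73.6 → ξ₂ = (2·48.2 − 73.6)/1 = 22.8 mol/min.
Outlet amounts (n = n₀ + Σ ν·ξ):
  Q: 60.4 − 1(48.2) = 12.2
  R: 0 + 2(48.2) − 1(22.8) = 73.6
  U: 0 + 1(22.8) = 22.8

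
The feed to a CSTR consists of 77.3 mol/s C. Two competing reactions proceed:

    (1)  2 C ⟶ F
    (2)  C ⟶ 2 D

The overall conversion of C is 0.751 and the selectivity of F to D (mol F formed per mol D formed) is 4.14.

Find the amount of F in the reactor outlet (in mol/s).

Conversion of C: C consumed = 0.751 × 77.3 = 58.05 mol/s = 2ξ₁ + 1ξ₂.
Selectivity: 1ξ₁ / (2ξ₂) = 4.14 → ξ₁ = 8.28 ξ₂.
Substitute: (2·8.28 + 1) ξ₂ = 58.05 → ξ₂ = 3.306 mol/s, ξ₁ = 27.37 mol/s.
Outlet amounts (n = n₀ + Σ ν·ξ):
  C: 77.3 − 2(27.37) − 1(3.306) = 19.25
  F: 0 + 1(27.37) = 27.37
  D: 0 + 2(3.306) = 6.612

27.4 mol/s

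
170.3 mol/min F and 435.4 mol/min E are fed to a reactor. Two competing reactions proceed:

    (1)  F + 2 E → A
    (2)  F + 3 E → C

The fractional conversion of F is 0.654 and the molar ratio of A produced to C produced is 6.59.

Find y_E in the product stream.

0.538

Conversion of F: F consumed = 0.654 × 170.3 = 111.4 mol/min = 1ξ₁ + 1ξ₂.
Selectivity: 1ξ₁ / (1ξ₂) = 6.59 → ξ₁ = 6.59 ξ₂.
Substitute: (1·6.59 + 1) ξ₂ = 111.4 → ξ₂ = 14.67 mol/min, ξ₁ = 96.7 mol/min.
Outlet amounts (n = n₀ + Σ ν·ξ):
  F: 170.3 − 1(96.7) − 1(14.67) = 58.92
  E: 435.4 − 2(96.7) − 3(14.67) = 198
  A: 0 + 1(96.7) = 96.7
  C: 0 + 1(14.67) = 14.67
Total out = 368.3 mol/min; y_E = 198 / 368.3 = 0.5376.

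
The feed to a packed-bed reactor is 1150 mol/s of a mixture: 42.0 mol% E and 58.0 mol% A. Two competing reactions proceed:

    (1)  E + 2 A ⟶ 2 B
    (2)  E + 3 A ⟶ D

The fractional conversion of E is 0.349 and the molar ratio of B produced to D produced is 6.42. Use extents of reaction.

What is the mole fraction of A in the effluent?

0.322

Conversion of E: E consumed = 0.349 × 483 = 168.6 mol/s = 1ξ₁ + 1ξ₂.
Selectivity: 2ξ₁ / (1ξ₂) = 6.42 → ξ₁ = 3.21 ξ₂.
Substitute: (1·3.21 + 1) ξ₂ = 168.6 → ξ₂ = 40.04 mol/s, ξ₁ = 128.5 mol/s.
Outlet amounts (n = n₀ + Σ ν·ξ):
  E: 483 − 1(128.5) − 1(40.04) = 314.4
  A: 667 − 2(128.5) − 3(40.04) = 289.8
  B: 0 + 2(128.5) = 257.1
  D: 0 + 1(40.04) = 40.04
Total out = 901.4 mol/s; y_A = 289.8 / 901.4 = 0.3215.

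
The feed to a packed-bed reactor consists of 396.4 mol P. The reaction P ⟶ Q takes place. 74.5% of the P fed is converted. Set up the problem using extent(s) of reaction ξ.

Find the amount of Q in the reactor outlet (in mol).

295 mol

P reacted = 0.745 × 396.4 = 295.3 mol; ν_P = −1, so ξ = 295.3/1 = 295.3 mol.
Outlet amounts (n = n₀ + ν ξ):
  P: 396.4 − 1(295.3) = 101.1
  Q: 0 + 1(295.3) = 295.3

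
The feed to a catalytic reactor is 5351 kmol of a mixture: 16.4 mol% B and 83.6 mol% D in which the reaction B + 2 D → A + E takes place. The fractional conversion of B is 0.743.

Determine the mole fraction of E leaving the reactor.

B reacted = 0.743 × 877.6 = 652 kmol; ν_B = −1, so ξ = 652/1 = 652 kmol.
Outlet amounts (n = n₀ + ν ξ):
  B: 877.6 − 1(652) = 225.5
  D: 4473 − 2(652) = 3169
  A: 0 + 1(652) = 652
  E: 0 + 1(652) = 652
Total out = 4699 kmol; y_E = 652 / 4699 = 0.1388.

0.139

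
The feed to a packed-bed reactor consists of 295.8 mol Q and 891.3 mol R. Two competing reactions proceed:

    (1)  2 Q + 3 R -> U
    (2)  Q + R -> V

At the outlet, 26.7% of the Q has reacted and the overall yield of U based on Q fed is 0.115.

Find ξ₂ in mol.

ξ₂ = 10.9 mol

Yield of U: 1ξ₁ / 295.8 = 0.115 → ξ₁ = 34.02 mol.
Conversion of Q: 2ξ₁ + 1ξ₂ = 0.267 × 295.8 = 78.98 → ξ₂ = 10.94 mol.
Outlet amounts (n = n₀ + Σ ν·ξ):
  Q: 295.8 − 2(34.02) − 1(10.94) = 216.8
  R: 891.3 − 3(34.02) − 1(10.94) = 778.3
  U: 0 + 1(34.02) = 34.02
  V: 0 + 1(10.94) = 10.94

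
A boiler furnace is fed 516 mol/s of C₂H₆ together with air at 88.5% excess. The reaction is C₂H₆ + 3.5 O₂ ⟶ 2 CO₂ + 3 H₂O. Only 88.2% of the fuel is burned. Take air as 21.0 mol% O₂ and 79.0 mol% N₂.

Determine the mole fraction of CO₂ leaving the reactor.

0.0537

Stoichiometric O₂ = 3.5 × 516 = 1806 mol/s; O₂ fed = 1806 × 1.885 = 3404 mol/s.
N₂ fed = 3404 × 79/21 = 12810 mol/s.
Fuel reacted = 0.882 × 516 → ξ = 455.1 mol/s.
Outlet (n = n₀ + ν ξ):
  C₂H₆: 516 − 1(455.1) = 60.89
  O₂: 3404 − 3.5(455.1) = 1811
  N₂: 12810 (inert)
  CO₂: 0 + 2(455.1) = 910.2
  H₂O: 0 + 3(455.1) = 1365
Total out = 16950 mol/s; y_CO₂ = 910.2 / 16950 = 0.05369.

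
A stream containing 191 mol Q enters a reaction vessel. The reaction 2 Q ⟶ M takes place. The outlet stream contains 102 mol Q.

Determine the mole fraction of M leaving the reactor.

For Q: n = n₀ − 2ξ → 102 = 191 − 2ξ, giving ξ = 44.5 mol.
Outlet amounts (n = n₀ + ν ξ):
  Q: 191 − 2(44.5) = 102
  M: 0 + 1(44.5) = 44.5
Total out = 146.5 mol; y_M = 44.5 / 146.5 = 0.3038.

0.304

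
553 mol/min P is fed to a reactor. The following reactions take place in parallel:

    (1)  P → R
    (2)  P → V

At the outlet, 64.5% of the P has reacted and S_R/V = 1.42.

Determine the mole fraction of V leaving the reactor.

Conversion of P: P consumed = 0.645 × 553 = 356.7 mol/min = 1ξ₁ + 1ξ₂.
Selectivity: 1ξ₁ / (1ξ₂) = 1.42 → ξ₁ = 1.42 ξ₂.
Substitute: (1·1.42 + 1) ξ₂ = 356.7 → ξ₂ = 147.4 mol/min, ξ₁ = 209.3 mol/min.
Outlet amounts (n = n₀ + Σ ν·ξ):
  P: 553 − 1(209.3) − 1(147.4) = 196.3
  R: 0 + 1(209.3) = 209.3
  V: 0 + 1(147.4) = 147.4
Total out = 553 mol/min; y_V = 147.4 / 553 = 0.2665.

0.267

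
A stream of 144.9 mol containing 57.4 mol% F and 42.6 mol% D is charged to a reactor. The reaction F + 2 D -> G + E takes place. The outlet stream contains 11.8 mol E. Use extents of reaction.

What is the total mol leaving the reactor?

For E: n = n₀ + 1ξ → 11.8 = 0 + 1ξ, giving ξ = 11.8 mol.
Outlet amounts (n = n₀ + ν ξ):
  F: 83.17 − 1(11.8) = 71.37
  D: 61.73 − 2(11.8) = 38.13
  G: 0 + 1(11.8) = 11.8
  E: 0 + 1(11.8) = 11.8
Total out = 71.37 + 38.13 + 11.8 + 11.8 = 133.1 mol.

133 mol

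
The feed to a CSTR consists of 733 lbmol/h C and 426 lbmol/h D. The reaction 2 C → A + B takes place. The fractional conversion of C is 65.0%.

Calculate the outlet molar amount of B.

238 lbmol/h

C reacted = 0.65 × 733 = 476.4 lbmol/h; ν_C = −2, so ξ = 476.4/2 = 238.2 lbmol/h.
Outlet amounts (n = n₀ + ν ξ):
  C: 733 − 2(238.2) = 256.6
  A: 0 + 1(238.2) = 238.2
  B: 0 + 1(238.2) = 238.2
  D: 426 (inert)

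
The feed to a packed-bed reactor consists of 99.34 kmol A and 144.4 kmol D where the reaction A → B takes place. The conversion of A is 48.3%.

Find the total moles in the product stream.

244 kmol

A reacted = 0.483 × 99.34 = 47.98 kmol; ν_A = −1, so ξ = 47.98/1 = 47.98 kmol.
Outlet amounts (n = n₀ + ν ξ):
  A: 99.34 − 1(47.98) = 51.36
  B: 0 + 1(47.98) = 47.98
  D: 144.4 (inert)
Total out = 51.36 + 47.98 + 144.4 = 243.7 kmol.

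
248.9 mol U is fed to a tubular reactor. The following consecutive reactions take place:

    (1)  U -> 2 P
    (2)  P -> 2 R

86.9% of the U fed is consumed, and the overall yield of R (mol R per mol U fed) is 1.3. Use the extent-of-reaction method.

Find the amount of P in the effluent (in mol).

271 mol

Conversion of U: U consumed = 1ξ₁ = 0.869 × 248.9 → ξ₁ = 216.3 mol.
Yield of R: 2ξ₂ / 248.9 = 1.3 → ξ₂ = 161.8 mol.
Outlet amounts (n = n₀ + Σ ν·ξ):
  U: 248.9 − 1(216.3) = 32.61
  P: 0 + 2(216.3) − 1(161.8) = 270.8
  R: 0 + 2(161.8) = 323.6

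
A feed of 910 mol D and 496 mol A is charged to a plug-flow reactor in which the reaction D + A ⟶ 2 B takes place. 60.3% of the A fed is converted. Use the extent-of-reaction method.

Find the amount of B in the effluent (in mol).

A reacted = 0.603 × 496 = 299.1 mol; ν_A = −1, so ξ = 299.1/1 = 299.1 mol.
Outlet amounts (n = n₀ + ν ξ):
  D: 910 − 1(299.1) = 610.9
  A: 496 − 1(299.1) = 196.9
  B: 0 + 2(299.1) = 598.2

598 mol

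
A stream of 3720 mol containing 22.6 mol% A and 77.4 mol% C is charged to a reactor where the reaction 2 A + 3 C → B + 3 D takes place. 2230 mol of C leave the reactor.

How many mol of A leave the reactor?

For C: n = n₀ − 3ξ → 2230 = 2879 − 3ξ, giving ξ = 216.4 mol.
Outlet amounts (n = n₀ + ν ξ):
  A: 840.7 − 2(216.4) = 407.9
  C: 2879 − 3(216.4) = 2230
  B: 0 + 1(216.4) = 216.4
  D: 0 + 3(216.4) = 649.3

408 mol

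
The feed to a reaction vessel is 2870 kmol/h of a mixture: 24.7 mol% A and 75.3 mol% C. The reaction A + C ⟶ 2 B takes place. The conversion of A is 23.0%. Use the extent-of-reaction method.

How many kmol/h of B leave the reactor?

326 kmol/h

A reacted = 0.23 × 708.9 = 163 kmol/h; ν_A = −1, so ξ = 163/1 = 163 kmol/h.
Outlet amounts (n = n₀ + ν ξ):
  A: 708.9 − 1(163) = 545.8
  C: 2161 − 1(163) = 1998
  B: 0 + 2(163) = 326.1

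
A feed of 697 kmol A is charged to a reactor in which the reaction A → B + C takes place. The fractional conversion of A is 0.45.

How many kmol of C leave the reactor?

A reacted = 0.45 × 697 = 313.7 kmol; ν_A = −1, so ξ = 313.7/1 = 313.7 kmol.
Outlet amounts (n = n₀ + ν ξ):
  A: 697 − 1(313.7) = 383.3
  B: 0 + 1(313.7) = 313.7
  C: 0 + 1(313.7) = 313.7

314 kmol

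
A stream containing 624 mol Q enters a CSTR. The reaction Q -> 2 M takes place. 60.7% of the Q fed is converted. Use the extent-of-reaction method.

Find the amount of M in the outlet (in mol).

758 mol

Q reacted = 0.607 × 624 = 378.8 mol; ν_Q = −1, so ξ = 378.8/1 = 378.8 mol.
Outlet amounts (n = n₀ + ν ξ):
  Q: 624 − 1(378.8) = 245.2
  M: 0 + 2(378.8) = 757.5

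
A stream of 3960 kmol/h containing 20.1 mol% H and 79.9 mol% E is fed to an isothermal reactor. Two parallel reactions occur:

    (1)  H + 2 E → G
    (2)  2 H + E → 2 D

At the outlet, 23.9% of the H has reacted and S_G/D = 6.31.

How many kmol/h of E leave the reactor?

Conversion of H: H consumed = 0.239 × 796 = 190.2 kmol/h = 1ξ₁ + 2ξ₂.
Selectivity: 1ξ₁ / (2ξ₂) = 6.31 → ξ₁ = 12.62 ξ₂.
Substitute: (1·12.62 + 2) ξ₂ = 190.2 → ξ₂ = 13.01 kmol/h, ξ₁ = 164.2 kmol/h.
Outlet amounts (n = n₀ + Σ ν·ξ):
  H: 796 − 1(164.2) − 2(13.01) = 605.7
  E: 3164 − 2(164.2) − 1(13.01) = 2823
  G: 0 + 1(164.2) = 164.2
  D: 0 + 2(13.01) = 26.02

2820 kmol/h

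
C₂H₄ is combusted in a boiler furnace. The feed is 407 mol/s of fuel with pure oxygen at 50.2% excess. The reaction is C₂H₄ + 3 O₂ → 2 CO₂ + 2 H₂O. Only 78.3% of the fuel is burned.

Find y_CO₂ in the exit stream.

0.284

Stoichiometric O₂ = 3 × 407 = 1221 mol/s; O₂ fed = 1221 × 1.502 = 1834 mol/s.
Fuel reacted = 0.783 × 407 → ξ = 318.7 mol/s.
Outlet (n = n₀ + ν ξ):
  C₂H₄: 407 − 1(318.7) = 88.32
  O₂: 1834 − 3(318.7) = 877.9
  CO₂: 0 + 2(318.7) = 637.4
  H₂O: 0 + 2(318.7) = 637.4
Total out = 2241 mol/s; y_CO₂ = 637.4 / 2241 = 0.2844.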